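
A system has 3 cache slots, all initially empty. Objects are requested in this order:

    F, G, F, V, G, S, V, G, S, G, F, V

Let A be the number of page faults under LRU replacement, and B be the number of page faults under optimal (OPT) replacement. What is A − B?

Under LRU: F F . F . F . . . . F F → 6 faults.
Under OPT: F F . F . F . . . . F . → 5 faults.
A − B = 6 − 5 = 1.

1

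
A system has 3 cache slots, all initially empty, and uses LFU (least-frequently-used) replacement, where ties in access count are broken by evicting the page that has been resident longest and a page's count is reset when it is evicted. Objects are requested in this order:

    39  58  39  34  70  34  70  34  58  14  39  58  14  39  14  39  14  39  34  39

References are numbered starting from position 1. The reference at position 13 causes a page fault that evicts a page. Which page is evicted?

pos 1: 39: fault, frames [39]
pos 2: 58: fault, frames [39, 58]
pos 3: 39: hit
pos 4: 34: fault, frames [39, 58, 34]
pos 5: 70: fault, evict 58, frames [39, 34, 70]
pos 6: 34: hit
pos 7: 70: hit
pos 8: 34: hit
pos 9: 58: fault, evict 39, frames [34, 70, 58]
pos 10: 14: fault, evict 58, frames [34, 70, 14]
pos 11: 39: fault, evict 14, frames [34, 70, 39]
pos 12: 58: fault, evict 39, frames [34, 70, 58]
pos 13: 14: fault, evict 58, frames [34, 70, 14]
At position 13, page 58 is evicted.

58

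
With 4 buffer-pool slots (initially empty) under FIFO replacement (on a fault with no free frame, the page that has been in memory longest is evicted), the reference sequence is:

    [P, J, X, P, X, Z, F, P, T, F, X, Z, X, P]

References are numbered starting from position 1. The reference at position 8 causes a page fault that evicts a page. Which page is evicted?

J

pos 1: P → fault, frames {P}
pos 2: J → fault, frames {P,J}
pos 3: X → fault, frames {P,J,X}
pos 4: P → hit
pos 5: X → hit
pos 6: Z → fault, frames {P,J,X,Z}
pos 7: F → fault, evict P, frames {J,X,Z,F}
pos 8: P → fault, evict J, frames {X,Z,F,P}
At position 8, page J is evicted.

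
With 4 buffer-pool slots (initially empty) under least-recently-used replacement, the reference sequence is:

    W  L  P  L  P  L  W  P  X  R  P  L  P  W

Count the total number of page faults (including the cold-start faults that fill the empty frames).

W → fault, frames (W)
L → fault, frames (W L)
P → fault, frames (W L P)
L → hit
P → hit
L → hit
W → hit
P → hit
X → fault, frames (L W P X)
R → fault, evict L, frames (W P X R)
P → hit
L → fault, evict W, frames (X R P L)
P → hit
W → fault, evict X, frames (R L P W)
Page faults: 7.

7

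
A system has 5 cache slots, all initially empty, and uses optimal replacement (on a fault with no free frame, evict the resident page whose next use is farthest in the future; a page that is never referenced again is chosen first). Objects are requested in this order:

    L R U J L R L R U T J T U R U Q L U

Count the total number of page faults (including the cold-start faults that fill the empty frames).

6

L → fault, frames [L]
R → fault, frames [L, R]
U → fault, frames [L, R, U]
J → fault, frames [L, R, U, J]
L → hit
R → hit
L → hit
R → hit
U → hit
T → fault, frames [L, R, U, J, T]
J → hit
T → hit
U → hit
R → hit
U → hit
Q → fault, evict T, frames [L, R, U, J, Q]
L → hit
U → hit
Page faults: 6.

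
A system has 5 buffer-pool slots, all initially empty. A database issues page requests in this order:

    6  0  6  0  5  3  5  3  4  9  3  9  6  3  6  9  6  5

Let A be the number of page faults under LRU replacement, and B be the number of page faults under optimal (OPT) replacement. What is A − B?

1

Under LRU: F F . . F F . . F F . . F . . . . . → 7 faults.
Under OPT: F F . . F F . . F F . . . . . . . . → 6 faults.
A − B = 7 − 6 = 1.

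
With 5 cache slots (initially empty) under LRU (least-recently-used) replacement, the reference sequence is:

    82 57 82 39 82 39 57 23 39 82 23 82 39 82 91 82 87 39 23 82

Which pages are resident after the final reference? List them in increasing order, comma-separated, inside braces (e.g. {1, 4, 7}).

{23, 39, 82, 87, 91}

82: miss, frames (82)
57: miss, frames (82 57)
82: hit
39: miss, frames (57 82 39)
82: hit
39: hit
57: hit
23: miss, frames (82 39 57 23)
39: hit
82: hit
23: hit
82: hit
39: hit
82: hit
91: miss, frames (57 23 39 82 91)
82: hit
87: miss, evict 57, frames (23 39 91 82 87)
39: hit
23: hit
82: hit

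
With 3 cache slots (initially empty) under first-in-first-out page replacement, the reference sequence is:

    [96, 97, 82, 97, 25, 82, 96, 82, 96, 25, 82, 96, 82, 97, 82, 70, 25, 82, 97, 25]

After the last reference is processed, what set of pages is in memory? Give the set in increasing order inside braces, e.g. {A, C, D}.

{25, 70, 97}

96: fault, frames [96]
97: fault, frames [96, 97]
82: fault, frames [96, 97, 82]
97: hit
25: fault, evict 96, frames [97, 82, 25]
82: hit
96: fault, evict 97, frames [82, 25, 96]
82: hit
96: hit
25: hit
82: hit
96: hit
82: hit
97: fault, evict 82, frames [25, 96, 97]
82: fault, evict 25, frames [96, 97, 82]
70: fault, evict 96, frames [97, 82, 70]
25: fault, evict 97, frames [82, 70, 25]
82: hit
97: fault, evict 82, frames [70, 25, 97]
25: hit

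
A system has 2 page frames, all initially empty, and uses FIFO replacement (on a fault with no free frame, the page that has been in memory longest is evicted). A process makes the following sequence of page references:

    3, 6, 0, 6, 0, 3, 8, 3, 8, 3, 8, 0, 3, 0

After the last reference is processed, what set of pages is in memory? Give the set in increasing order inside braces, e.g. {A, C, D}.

3: fault, frames {3}
6: fault, frames {3,6}
0: fault, evict 3, frames {6,0}
6: hit
0: hit
3: fault, evict 6, frames {0,3}
8: fault, evict 0, frames {3,8}
3: hit
8: hit
3: hit
8: hit
0: fault, evict 3, frames {8,0}
3: fault, evict 8, frames {0,3}
0: hit

{0, 3}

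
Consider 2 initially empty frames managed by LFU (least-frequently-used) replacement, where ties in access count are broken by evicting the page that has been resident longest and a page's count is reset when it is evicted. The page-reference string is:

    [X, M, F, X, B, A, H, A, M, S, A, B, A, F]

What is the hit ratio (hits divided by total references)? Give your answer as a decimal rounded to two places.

0.21

X: miss, frames [X]
M: miss, frames [X, M]
F: miss, evict X, frames [M, F]
X: miss, evict M, frames [F, X]
B: miss, evict F, frames [X, B]
A: miss, evict X, frames [B, A]
H: miss, evict B, frames [A, H]
A: hit
M: miss, evict H, frames [A, M]
S: miss, evict M, frames [A, S]
A: hit
B: miss, evict S, frames [A, B]
A: hit
F: miss, evict B, frames [A, F]
Hits: 3 of 14 references → 3/14 = 0.2143.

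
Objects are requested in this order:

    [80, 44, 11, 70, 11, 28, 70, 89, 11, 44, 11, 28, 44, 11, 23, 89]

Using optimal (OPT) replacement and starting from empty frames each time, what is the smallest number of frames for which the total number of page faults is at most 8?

f=1: 16 faults
f=2: 12 faults
f=3: 9 faults
f=4: 7 faults
f=5: 7 faults
f=6: 7 faults
f=7: 7 faults
Smallest f with faults ≤ 8 is 4.

4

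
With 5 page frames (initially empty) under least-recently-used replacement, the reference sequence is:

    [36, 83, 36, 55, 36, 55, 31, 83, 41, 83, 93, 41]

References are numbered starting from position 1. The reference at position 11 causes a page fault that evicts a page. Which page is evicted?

pos 1: 36: fault, frames {36}
pos 2: 83: fault, frames {36,83}
pos 3: 36: hit
pos 4: 55: fault, frames {83,36,55}
pos 5: 36: hit
pos 6: 55: hit
pos 7: 31: fault, frames {83,36,55,31}
pos 8: 83: hit
pos 9: 41: fault, frames {36,55,31,83,41}
pos 10: 83: hit
pos 11: 93: fault, evict 36, frames {55,31,41,83,93}
At position 11, page 36 is evicted.

36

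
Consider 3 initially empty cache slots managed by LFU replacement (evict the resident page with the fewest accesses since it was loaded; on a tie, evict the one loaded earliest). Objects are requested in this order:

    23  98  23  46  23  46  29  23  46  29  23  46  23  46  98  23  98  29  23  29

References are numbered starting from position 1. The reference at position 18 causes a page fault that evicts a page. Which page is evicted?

pos 1: 23 -> fault, frames [23]
pos 2: 98 -> fault, frames [23, 98]
pos 3: 23 -> hit
pos 4: 46 -> fault, frames [23, 98, 46]
pos 5: 23 -> hit
pos 6: 46 -> hit
pos 7: 29 -> fault, evict 98, frames [23, 46, 29]
pos 8: 23 -> hit
pos 9: 46 -> hit
pos 10: 29 -> hit
pos 11: 23 -> hit
pos 12: 46 -> hit
pos 13: 23 -> hit
pos 14: 46 -> hit
pos 15: 98 -> fault, evict 29, frames [23, 46, 98]
pos 16: 23 -> hit
pos 17: 98 -> hit
pos 18: 29 -> fault, evict 98, frames [23, 46, 29]
At position 18, page 98 is evicted.

98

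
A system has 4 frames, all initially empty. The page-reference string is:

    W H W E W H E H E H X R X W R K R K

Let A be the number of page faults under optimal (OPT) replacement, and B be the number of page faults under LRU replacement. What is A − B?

-1

Under OPT: F F . F . . . . . . F F . . . F . . → 6 faults.
Under LRU: F F . F . . . . . . F F . F . F . . → 7 faults.
A − B = 6 − 7 = -1.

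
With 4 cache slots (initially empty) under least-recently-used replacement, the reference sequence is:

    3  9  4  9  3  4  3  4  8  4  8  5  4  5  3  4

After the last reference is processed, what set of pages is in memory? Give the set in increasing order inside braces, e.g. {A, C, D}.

3: miss, frames [3]
9: miss, frames [3, 9]
4: miss, frames [3, 9, 4]
9: hit
3: hit
4: hit
3: hit
4: hit
8: miss, frames [9, 3, 4, 8]
4: hit
8: hit
5: miss, evict 9, frames [3, 4, 8, 5]
4: hit
5: hit
3: hit
4: hit

{3, 4, 5, 8}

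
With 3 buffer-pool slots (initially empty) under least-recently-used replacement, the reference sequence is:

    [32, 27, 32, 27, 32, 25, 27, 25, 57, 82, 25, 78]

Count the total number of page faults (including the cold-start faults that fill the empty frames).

32 -> fault, frames (32)
27 -> fault, frames (32 27)
32 -> hit
27 -> hit
32 -> hit
25 -> fault, frames (27 32 25)
27 -> hit
25 -> hit
57 -> fault, evict 32, frames (27 25 57)
82 -> fault, evict 27, frames (25 57 82)
25 -> hit
78 -> fault, evict 57, frames (82 25 78)
Page faults: 6.

6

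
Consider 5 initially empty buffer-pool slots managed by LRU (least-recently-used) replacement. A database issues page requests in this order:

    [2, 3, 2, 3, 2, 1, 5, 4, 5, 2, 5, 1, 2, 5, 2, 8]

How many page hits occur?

2 -> fault, frames (2)
3 -> fault, frames (2 3)
2 -> hit
3 -> hit
2 -> hit
1 -> fault, frames (3 2 1)
5 -> fault, frames (3 2 1 5)
4 -> fault, frames (3 2 1 5 4)
5 -> hit
2 -> hit
5 -> hit
1 -> hit
2 -> hit
5 -> hit
2 -> hit
8 -> fault, evict 3, frames (4 1 5 2 8)
Hits: 10.

10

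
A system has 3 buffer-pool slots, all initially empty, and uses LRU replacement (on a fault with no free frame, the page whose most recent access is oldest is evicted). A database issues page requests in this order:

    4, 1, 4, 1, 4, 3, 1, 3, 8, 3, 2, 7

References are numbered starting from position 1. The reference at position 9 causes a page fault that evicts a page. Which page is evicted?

pos 1: 4: fault, frames [4]
pos 2: 1: fault, frames [4, 1]
pos 3: 4: hit
pos 4: 1: hit
pos 5: 4: hit
pos 6: 3: fault, frames [1, 4, 3]
pos 7: 1: hit
pos 8: 3: hit
pos 9: 8: fault, evict 4, frames [1, 3, 8]
At position 9, page 4 is evicted.

4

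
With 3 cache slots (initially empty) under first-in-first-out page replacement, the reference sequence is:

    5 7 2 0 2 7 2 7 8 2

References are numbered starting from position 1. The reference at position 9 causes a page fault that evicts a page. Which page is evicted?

7

pos 1: 5 -> fault, frames (5)
pos 2: 7 -> fault, frames (5 7)
pos 3: 2 -> fault, frames (5 7 2)
pos 4: 0 -> fault, evict 5, frames (7 2 0)
pos 5: 2 -> hit
pos 6: 7 -> hit
pos 7: 2 -> hit
pos 8: 7 -> hit
pos 9: 8 -> fault, evict 7, frames (2 0 8)
At position 9, page 7 is evicted.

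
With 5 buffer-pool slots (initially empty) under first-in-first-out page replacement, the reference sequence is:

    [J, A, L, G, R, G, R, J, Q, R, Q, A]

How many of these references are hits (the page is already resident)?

6

J -> fault, frames {J}
A -> fault, frames {J,A}
L -> fault, frames {J,A,L}
G -> fault, frames {J,A,L,G}
R -> fault, frames {J,A,L,G,R}
G -> hit
R -> hit
J -> hit
Q -> fault, evict J, frames {A,L,G,R,Q}
R -> hit
Q -> hit
A -> hit
Hits: 6.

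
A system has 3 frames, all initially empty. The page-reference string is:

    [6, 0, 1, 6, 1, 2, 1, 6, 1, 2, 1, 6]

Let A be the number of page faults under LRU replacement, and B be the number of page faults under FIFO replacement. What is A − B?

Under LRU: F F F . . F . . . . . . → 4 faults.
Under FIFO: F F F . . F . F . . . . → 5 faults.
A − B = 4 − 5 = -1.

-1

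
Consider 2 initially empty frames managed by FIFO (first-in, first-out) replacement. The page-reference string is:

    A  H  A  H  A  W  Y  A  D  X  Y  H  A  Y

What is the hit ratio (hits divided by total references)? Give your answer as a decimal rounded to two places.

A -> fault, frames {A}
H -> fault, frames {A,H}
A -> hit
H -> hit
A -> hit
W -> fault, evict A, frames {H,W}
Y -> fault, evict H, frames {W,Y}
A -> fault, evict W, frames {Y,A}
D -> fault, evict Y, frames {A,D}
X -> fault, evict A, frames {D,X}
Y -> fault, evict D, frames {X,Y}
H -> fault, evict X, frames {Y,H}
A -> fault, evict Y, frames {H,A}
Y -> fault, evict H, frames {A,Y}
Hits: 3 of 14 references → 3/14 = 0.2143.

0.21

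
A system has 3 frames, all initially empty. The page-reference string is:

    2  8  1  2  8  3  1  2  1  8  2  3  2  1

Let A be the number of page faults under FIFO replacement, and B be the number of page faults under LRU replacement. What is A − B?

Under FIFO: F F F . . F . F . F . . . F → 7 faults.
Under LRU: F F F . . F F F . F . F . F → 9 faults.
A − B = 7 − 9 = -2.

-2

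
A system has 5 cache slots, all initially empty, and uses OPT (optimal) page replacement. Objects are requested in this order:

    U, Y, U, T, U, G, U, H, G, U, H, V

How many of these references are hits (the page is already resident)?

6

U: fault, frames [U]
Y: fault, frames [U, Y]
U: hit
T: fault, frames [U, Y, T]
U: hit
G: fault, frames [U, Y, T, G]
U: hit
H: fault, frames [U, Y, T, G, H]
G: hit
U: hit
H: hit
V: fault, evict H, frames [U, Y, T, G, V]
Hits: 6.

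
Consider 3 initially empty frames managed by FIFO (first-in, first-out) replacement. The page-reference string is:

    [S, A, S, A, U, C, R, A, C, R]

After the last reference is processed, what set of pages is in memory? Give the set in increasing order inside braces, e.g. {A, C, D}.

{A, C, R}

S: fault, frames {S}
A: fault, frames {S,A}
S: hit
A: hit
U: fault, frames {S,A,U}
C: fault, evict S, frames {A,U,C}
R: fault, evict A, frames {U,C,R}
A: fault, evict U, frames {C,R,A}
C: hit
R: hit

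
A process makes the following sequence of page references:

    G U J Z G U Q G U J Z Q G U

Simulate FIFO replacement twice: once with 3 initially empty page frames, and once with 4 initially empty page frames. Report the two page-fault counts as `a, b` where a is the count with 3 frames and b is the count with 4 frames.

11, 12

3 frames: F F F F F F F . . F F . F F → 11 faults.
4 frames: F F F F . . F F F F F F F F → 12 faults.
12 > 11: adding a frame increased faults — Belady's anomaly.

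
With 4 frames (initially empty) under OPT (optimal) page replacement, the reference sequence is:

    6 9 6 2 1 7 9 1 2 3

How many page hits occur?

4

6 → miss, frames [6]
9 → miss, frames [6, 9]
6 → hit
2 → miss, frames [6, 9, 2]
1 → miss, frames [6, 9, 2, 1]
7 → miss, evict 6, frames [9, 2, 1, 7]
9 → hit
1 → hit
2 → hit
3 → miss, evict 7, frames [9, 2, 1, 3]
Hits: 4.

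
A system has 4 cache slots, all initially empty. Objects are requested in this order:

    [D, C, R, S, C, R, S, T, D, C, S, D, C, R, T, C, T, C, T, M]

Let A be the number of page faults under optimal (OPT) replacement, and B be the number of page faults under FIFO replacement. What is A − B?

-2

Under OPT: F F F F . . . F . . . . . F . . . . . F → 7 faults.
Under FIFO: F F F F . . . F F F . . . F . . . . . F → 9 faults.
A − B = 7 − 9 = -2.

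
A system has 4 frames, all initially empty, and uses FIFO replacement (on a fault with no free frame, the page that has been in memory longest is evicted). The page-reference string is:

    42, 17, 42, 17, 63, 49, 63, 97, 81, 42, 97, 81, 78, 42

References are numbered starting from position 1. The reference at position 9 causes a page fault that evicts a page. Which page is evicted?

17

pos 1: 42 → miss, frames {42}
pos 2: 17 → miss, frames {42,17}
pos 3: 42 → hit
pos 4: 17 → hit
pos 5: 63 → miss, frames {42,17,63}
pos 6: 49 → miss, frames {42,17,63,49}
pos 7: 63 → hit
pos 8: 97 → miss, evict 42, frames {17,63,49,97}
pos 9: 81 → miss, evict 17, frames {63,49,97,81}
At position 9, page 17 is evicted.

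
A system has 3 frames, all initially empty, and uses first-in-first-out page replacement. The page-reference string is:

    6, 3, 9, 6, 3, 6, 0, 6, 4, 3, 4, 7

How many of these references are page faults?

6: fault, frames [6]
3: fault, frames [6, 3]
9: fault, frames [6, 3, 9]
6: hit
3: hit
6: hit
0: fault, evict 6, frames [3, 9, 0]
6: fault, evict 3, frames [9, 0, 6]
4: fault, evict 9, frames [0, 6, 4]
3: fault, evict 0, frames [6, 4, 3]
4: hit
7: fault, evict 6, frames [4, 3, 7]
Page faults: 8.

8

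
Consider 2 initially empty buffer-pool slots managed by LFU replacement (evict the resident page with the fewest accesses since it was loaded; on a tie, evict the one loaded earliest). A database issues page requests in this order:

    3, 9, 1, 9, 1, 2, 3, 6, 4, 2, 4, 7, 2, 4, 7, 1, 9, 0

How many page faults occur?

3: fault, frames {3}
9: fault, frames {3,9}
1: fault, evict 3, frames {9,1}
9: hit
1: hit
2: fault, evict 9, frames {1,2}
3: fault, evict 2, frames {1,3}
6: fault, evict 3, frames {1,6}
4: fault, evict 6, frames {1,4}
2: fault, evict 4, frames {1,2}
4: fault, evict 2, frames {1,4}
7: fault, evict 4, frames {1,7}
2: fault, evict 7, frames {1,2}
4: fault, evict 2, frames {1,4}
7: fault, evict 4, frames {1,7}
1: hit
9: fault, evict 7, frames {1,9}
0: fault, evict 9, frames {1,0}
Page faults: 15.

15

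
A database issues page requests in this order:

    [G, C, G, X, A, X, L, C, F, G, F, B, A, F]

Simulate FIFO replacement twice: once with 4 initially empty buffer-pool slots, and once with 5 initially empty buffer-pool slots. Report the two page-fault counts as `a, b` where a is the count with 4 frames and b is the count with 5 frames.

4 frames: F F . F F . F . F F . F F . → 9 faults.
5 frames: F F . F F . F . F F . F . . → 8 faults.
8 < 9: adding a frame reduced faults, as is typical.

9, 8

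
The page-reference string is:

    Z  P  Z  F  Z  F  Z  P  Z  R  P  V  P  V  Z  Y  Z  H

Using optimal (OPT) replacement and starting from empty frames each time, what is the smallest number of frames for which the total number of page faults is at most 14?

f=1: 18 faults
f=2: 9 faults
f=3: 7 faults
f=4: 7 faults
f=5: 7 faults
f=6: 7 faults
f=7: 7 faults
Smallest f with faults ≤ 14 is 2.

2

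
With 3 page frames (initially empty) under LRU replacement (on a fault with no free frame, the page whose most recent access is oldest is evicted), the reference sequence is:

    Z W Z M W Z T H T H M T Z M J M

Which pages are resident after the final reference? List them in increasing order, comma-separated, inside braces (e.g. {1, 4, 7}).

{J, M, Z}

Z → fault, frames {Z}
W → fault, frames {Z,W}
Z → hit
M → fault, frames {W,Z,M}
W → hit
Z → hit
T → fault, evict M, frames {W,Z,T}
H → fault, evict W, frames {Z,T,H}
T → hit
H → hit
M → fault, evict Z, frames {T,H,M}
T → hit
Z → fault, evict H, frames {M,T,Z}
M → hit
J → fault, evict T, frames {Z,M,J}
M → hit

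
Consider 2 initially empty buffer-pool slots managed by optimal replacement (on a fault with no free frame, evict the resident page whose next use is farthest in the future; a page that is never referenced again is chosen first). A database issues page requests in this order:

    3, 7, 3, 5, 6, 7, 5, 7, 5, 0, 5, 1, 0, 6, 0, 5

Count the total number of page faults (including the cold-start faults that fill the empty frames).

3 → fault, frames [3]
7 → fault, frames [3, 7]
3 → hit
5 → fault, evict 3, frames [7, 5]
6 → fault, evict 5, frames [7, 6]
7 → hit
5 → fault, evict 6, frames [7, 5]
7 → hit
5 → hit
0 → fault, evict 7, frames [5, 0]
5 → hit
1 → fault, evict 5, frames [0, 1]
0 → hit
6 → fault, evict 1, frames [0, 6]
0 → hit
5 → fault, evict 6, frames [0, 5]
Page faults: 9.

9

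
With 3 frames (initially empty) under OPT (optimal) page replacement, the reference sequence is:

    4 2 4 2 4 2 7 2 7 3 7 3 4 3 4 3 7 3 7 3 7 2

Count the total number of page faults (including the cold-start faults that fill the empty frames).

4 → fault, frames [4]
2 → fault, frames [4, 2]
4 → hit
2 → hit
4 → hit
2 → hit
7 → fault, frames [4, 2, 7]
2 → hit
7 → hit
3 → fault, evict 2, frames [4, 7, 3]
7 → hit
3 → hit
4 → hit
3 → hit
4 → hit
3 → hit
7 → hit
3 → hit
7 → hit
3 → hit
7 → hit
2 → fault, evict 3, frames [4, 7, 2]
Page faults: 5.

5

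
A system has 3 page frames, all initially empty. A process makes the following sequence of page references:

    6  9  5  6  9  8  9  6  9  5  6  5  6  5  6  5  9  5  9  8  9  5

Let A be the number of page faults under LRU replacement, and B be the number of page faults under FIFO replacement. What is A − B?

Under LRU: F F F . . F . . . F . . . . . . . . . F . . → 6 faults.
Under FIFO: F F F . . F . F F F . . . . . . . . . F . . → 8 faults.
A − B = 6 − 8 = -2.

-2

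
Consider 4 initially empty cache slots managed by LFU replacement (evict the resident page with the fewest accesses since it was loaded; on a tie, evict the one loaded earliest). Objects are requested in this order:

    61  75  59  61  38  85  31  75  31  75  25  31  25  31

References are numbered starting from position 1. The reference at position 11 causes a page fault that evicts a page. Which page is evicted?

pos 1: 61 -> fault, frames (61)
pos 2: 75 -> fault, frames (61 75)
pos 3: 59 -> fault, frames (61 75 59)
pos 4: 61 -> hit
pos 5: 38 -> fault, frames (61 75 59 38)
pos 6: 85 -> fault, evict 75, frames (61 59 38 85)
pos 7: 31 -> fault, evict 59, frames (61 38 85 31)
pos 8: 75 -> fault, evict 38, frames (61 85 31 75)
pos 9: 31 -> hit
pos 10: 75 -> hit
pos 11: 25 -> fault, evict 85, frames (61 31 75 25)
At position 11, page 85 is evicted.

85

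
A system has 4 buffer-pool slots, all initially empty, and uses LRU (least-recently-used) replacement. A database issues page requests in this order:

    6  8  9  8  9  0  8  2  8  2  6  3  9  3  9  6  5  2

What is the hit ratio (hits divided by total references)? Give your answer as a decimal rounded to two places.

6 → miss, frames {6}
8 → miss, frames {6,8}
9 → miss, frames {6,8,9}
8 → hit
9 → hit
0 → miss, frames {6,8,9,0}
8 → hit
2 → miss, evict 6, frames {9,0,8,2}
8 → hit
2 → hit
6 → miss, evict 9, frames {0,8,2,6}
3 → miss, evict 0, frames {8,2,6,3}
9 → miss, evict 8, frames {2,6,3,9}
3 → hit
9 → hit
6 → hit
5 → miss, evict 2, frames {3,9,6,5}
2 → miss, evict 3, frames {9,6,5,2}
Hits: 8 of 18 references → 8/18 = 0.4444.

0.44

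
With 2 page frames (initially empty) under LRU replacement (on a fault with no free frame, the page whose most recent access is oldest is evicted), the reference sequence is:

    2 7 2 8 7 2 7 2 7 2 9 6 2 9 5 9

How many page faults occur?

2 -> fault, frames (2)
7 -> fault, frames (2 7)
2 -> hit
8 -> fault, evict 7, frames (2 8)
7 -> fault, evict 2, frames (8 7)
2 -> fault, evict 8, frames (7 2)
7 -> hit
2 -> hit
7 -> hit
2 -> hit
9 -> fault, evict 7, frames (2 9)
6 -> fault, evict 2, frames (9 6)
2 -> fault, evict 9, frames (6 2)
9 -> fault, evict 6, frames (2 9)
5 -> fault, evict 2, frames (9 5)
9 -> hit
Page faults: 10.

10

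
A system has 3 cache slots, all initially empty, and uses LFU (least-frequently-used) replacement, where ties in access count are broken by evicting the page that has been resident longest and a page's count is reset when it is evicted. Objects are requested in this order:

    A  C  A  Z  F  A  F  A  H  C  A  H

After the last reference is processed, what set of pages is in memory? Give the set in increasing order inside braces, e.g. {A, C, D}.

{A, F, H}

A → miss, frames [A]
C → miss, frames [A, C]
A → hit
Z → miss, frames [A, C, Z]
F → miss, evict C, frames [A, Z, F]
A → hit
F → hit
A → hit
H → miss, evict Z, frames [A, F, H]
C → miss, evict H, frames [A, F, C]
A → hit
H → miss, evict C, frames [A, F, H]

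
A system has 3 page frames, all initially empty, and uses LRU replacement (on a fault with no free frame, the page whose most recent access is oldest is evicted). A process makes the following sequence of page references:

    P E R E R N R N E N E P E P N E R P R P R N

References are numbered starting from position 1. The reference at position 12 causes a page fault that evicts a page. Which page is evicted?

R

pos 1: P: miss, frames {P}
pos 2: E: miss, frames {P,E}
pos 3: R: miss, frames {P,E,R}
pos 4: E: hit
pos 5: R: hit
pos 6: N: miss, evict P, frames {E,R,N}
pos 7: R: hit
pos 8: N: hit
pos 9: E: hit
pos 10: N: hit
pos 11: E: hit
pos 12: P: miss, evict R, frames {N,E,P}
At position 12, page R is evicted.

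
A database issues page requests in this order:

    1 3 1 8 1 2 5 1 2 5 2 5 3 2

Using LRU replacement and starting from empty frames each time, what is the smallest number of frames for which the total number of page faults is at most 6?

f=1: 14 faults
f=2: 10 faults
f=3: 6 faults
f=4: 6 faults
f=5: 5 faults
Smallest f with faults ≤ 6 is 3.

3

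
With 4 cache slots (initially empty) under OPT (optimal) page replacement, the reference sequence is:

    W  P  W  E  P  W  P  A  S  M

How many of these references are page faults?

W: fault, frames [W]
P: fault, frames [W, P]
W: hit
E: fault, frames [W, P, E]
P: hit
W: hit
P: hit
A: fault, frames [W, P, E, A]
S: fault, evict A, frames [W, P, E, S]
M: fault, evict S, frames [W, P, E, M]
Page faults: 6.

6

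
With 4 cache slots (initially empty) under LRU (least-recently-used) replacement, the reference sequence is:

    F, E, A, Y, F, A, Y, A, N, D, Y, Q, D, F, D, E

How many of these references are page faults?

9

F: miss, frames [F]
E: miss, frames [F, E]
A: miss, frames [F, E, A]
Y: miss, frames [F, E, A, Y]
F: hit
A: hit
Y: hit
A: hit
N: miss, evict E, frames [F, Y, A, N]
D: miss, evict F, frames [Y, A, N, D]
Y: hit
Q: miss, evict A, frames [N, D, Y, Q]
D: hit
F: miss, evict N, frames [Y, Q, D, F]
D: hit
E: miss, evict Y, frames [Q, F, D, E]
Page faults: 9.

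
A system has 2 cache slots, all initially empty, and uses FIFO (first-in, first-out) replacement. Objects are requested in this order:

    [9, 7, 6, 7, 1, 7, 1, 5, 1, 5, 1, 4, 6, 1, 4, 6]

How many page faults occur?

9 → fault, frames [9]
7 → fault, frames [9, 7]
6 → fault, evict 9, frames [7, 6]
7 → hit
1 → fault, evict 7, frames [6, 1]
7 → fault, evict 6, frames [1, 7]
1 → hit
5 → fault, evict 1, frames [7, 5]
1 → fault, evict 7, frames [5, 1]
5 → hit
1 → hit
4 → fault, evict 5, frames [1, 4]
6 → fault, evict 1, frames [4, 6]
1 → fault, evict 4, frames [6, 1]
4 → fault, evict 6, frames [1, 4]
6 → fault, evict 1, frames [4, 6]
Page faults: 12.

12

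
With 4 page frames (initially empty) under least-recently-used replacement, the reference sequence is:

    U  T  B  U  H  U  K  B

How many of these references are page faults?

U → fault, frames (U)
T → fault, frames (U T)
B → fault, frames (U T B)
U → hit
H → fault, frames (T B U H)
U → hit
K → fault, evict T, frames (B H U K)
B → hit
Page faults: 5.

5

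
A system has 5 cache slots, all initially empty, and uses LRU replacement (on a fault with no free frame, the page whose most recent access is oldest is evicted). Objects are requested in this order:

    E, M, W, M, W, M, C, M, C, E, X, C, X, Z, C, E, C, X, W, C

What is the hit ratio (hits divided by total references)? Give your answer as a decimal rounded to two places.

0.65

E → fault, frames (E)
M → fault, frames (E M)
W → fault, frames (E M W)
M → hit
W → hit
M → hit
C → fault, frames (E W M C)
M → hit
C → hit
E → hit
X → fault, frames (W M C E X)
C → hit
X → hit
Z → fault, evict W, frames (M E C X Z)
C → hit
E → hit
C → hit
X → hit
W → fault, evict M, frames (Z E C X W)
C → hit
Hits: 13 of 20 references → 13/20 = 0.6500.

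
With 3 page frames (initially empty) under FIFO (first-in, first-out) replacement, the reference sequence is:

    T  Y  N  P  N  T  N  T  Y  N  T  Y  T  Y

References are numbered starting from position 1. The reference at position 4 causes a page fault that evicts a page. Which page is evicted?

pos 1: T -> fault, frames [T]
pos 2: Y -> fault, frames [T, Y]
pos 3: N -> fault, frames [T, Y, N]
pos 4: P -> fault, evict T, frames [Y, N, P]
At position 4, page T is evicted.

T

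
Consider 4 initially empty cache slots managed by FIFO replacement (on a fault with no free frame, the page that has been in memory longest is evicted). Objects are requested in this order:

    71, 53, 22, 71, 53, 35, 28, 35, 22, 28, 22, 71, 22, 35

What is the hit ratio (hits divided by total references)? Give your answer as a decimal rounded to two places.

71 → miss, frames [71]
53 → miss, frames [71, 53]
22 → miss, frames [71, 53, 22]
71 → hit
53 → hit
35 → miss, frames [71, 53, 22, 35]
28 → miss, evict 71, frames [53, 22, 35, 28]
35 → hit
22 → hit
28 → hit
22 → hit
71 → miss, evict 53, frames [22, 35, 28, 71]
22 → hit
35 → hit
Hits: 8 of 14 references → 8/14 = 0.5714.

0.57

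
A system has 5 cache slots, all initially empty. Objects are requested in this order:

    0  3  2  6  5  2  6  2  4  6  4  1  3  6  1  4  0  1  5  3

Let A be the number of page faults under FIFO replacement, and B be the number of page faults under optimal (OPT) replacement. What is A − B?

1

Under FIFO: F F F F F . . . F . . F F . . . F . . . → 9 faults.
Under OPT: F F F F F . . . F . . F . . . . . . F . → 8 faults.
A − B = 9 − 8 = 1.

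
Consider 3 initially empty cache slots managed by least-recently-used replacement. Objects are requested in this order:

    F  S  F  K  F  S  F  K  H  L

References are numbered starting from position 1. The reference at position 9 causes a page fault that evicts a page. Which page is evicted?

S

pos 1: F → miss, frames {F}
pos 2: S → miss, frames {F,S}
pos 3: F → hit
pos 4: K → miss, frames {S,F,K}
pos 5: F → hit
pos 6: S → hit
pos 7: F → hit
pos 8: K → hit
pos 9: H → miss, evict S, frames {F,K,H}
At position 9, page S is evicted.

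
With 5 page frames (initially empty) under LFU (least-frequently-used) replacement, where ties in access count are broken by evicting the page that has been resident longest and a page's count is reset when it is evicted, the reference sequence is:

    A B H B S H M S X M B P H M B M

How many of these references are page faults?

A → miss, frames {A}
B → miss, frames {A,B}
H → miss, frames {A,B,H}
B → hit
S → miss, frames {A,B,H,S}
H → hit
M → miss, frames {A,B,H,S,M}
S → hit
X → miss, evict A, frames {B,H,S,M,X}
M → hit
B → hit
P → miss, evict X, frames {B,H,S,M,P}
H → hit
M → hit
B → hit
M → hit
Page faults: 7.

7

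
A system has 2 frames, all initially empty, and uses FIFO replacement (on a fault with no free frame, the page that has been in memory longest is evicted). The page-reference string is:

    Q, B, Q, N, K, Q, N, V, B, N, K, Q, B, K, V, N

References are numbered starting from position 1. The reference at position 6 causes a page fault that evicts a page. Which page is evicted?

pos 1: Q -> fault, frames [Q]
pos 2: B -> fault, frames [Q, B]
pos 3: Q -> hit
pos 4: N -> fault, evict Q, frames [B, N]
pos 5: K -> fault, evict B, frames [N, K]
pos 6: Q -> fault, evict N, frames [K, Q]
At position 6, page N is evicted.

N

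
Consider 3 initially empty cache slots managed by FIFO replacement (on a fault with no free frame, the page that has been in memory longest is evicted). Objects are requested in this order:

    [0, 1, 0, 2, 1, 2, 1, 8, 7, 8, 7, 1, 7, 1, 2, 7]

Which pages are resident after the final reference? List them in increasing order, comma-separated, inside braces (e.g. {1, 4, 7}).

0 → fault, frames [0]
1 → fault, frames [0, 1]
0 → hit
2 → fault, frames [0, 1, 2]
1 → hit
2 → hit
1 → hit
8 → fault, evict 0, frames [1, 2, 8]
7 → fault, evict 1, frames [2, 8, 7]
8 → hit
7 → hit
1 → fault, evict 2, frames [8, 7, 1]
7 → hit
1 → hit
2 → fault, evict 8, frames [7, 1, 2]
7 → hit

{1, 2, 7}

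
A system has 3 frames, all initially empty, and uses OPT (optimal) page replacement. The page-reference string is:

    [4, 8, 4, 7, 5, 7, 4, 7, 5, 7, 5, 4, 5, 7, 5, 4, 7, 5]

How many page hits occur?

14

4 -> fault, frames [4]
8 -> fault, frames [4, 8]
4 -> hit
7 -> fault, frames [4, 8, 7]
5 -> fault, evict 8, frames [4, 7, 5]
7 -> hit
4 -> hit
7 -> hit
5 -> hit
7 -> hit
5 -> hit
4 -> hit
5 -> hit
7 -> hit
5 -> hit
4 -> hit
7 -> hit
5 -> hit
Hits: 14.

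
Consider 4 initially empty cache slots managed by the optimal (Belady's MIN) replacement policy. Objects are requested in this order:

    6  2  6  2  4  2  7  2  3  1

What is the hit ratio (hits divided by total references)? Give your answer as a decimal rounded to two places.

6 -> fault, frames [6]
2 -> fault, frames [6, 2]
6 -> hit
2 -> hit
4 -> fault, frames [6, 2, 4]
2 -> hit
7 -> fault, frames [6, 2, 4, 7]
2 -> hit
3 -> fault, evict 7, frames [6, 2, 4, 3]
1 -> fault, evict 3, frames [6, 2, 4, 1]
Hits: 4 of 10 references → 4/10 = 0.4000.

0.40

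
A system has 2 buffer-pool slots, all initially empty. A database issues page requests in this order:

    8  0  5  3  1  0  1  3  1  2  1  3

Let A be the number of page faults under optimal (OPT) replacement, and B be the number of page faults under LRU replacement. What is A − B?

Under OPT: F F F F F . . F . F . F → 8 faults.
Under LRU: F F F F F F . F . F . F → 9 faults.
A − B = 8 − 9 = -1.

-1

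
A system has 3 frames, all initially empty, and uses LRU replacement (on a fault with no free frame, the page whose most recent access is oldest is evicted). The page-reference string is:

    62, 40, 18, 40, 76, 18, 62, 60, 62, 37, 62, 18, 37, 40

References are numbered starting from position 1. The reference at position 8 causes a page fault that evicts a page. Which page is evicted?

pos 1: 62 → fault, frames {62}
pos 2: 40 → fault, frames {62,40}
pos 3: 18 → fault, frames {62,40,18}
pos 4: 40 → hit
pos 5: 76 → fault, evict 62, frames {18,40,76}
pos 6: 18 → hit
pos 7: 62 → fault, evict 40, frames {76,18,62}
pos 8: 60 → fault, evict 76, frames {18,62,60}
At position 8, page 76 is evicted.

76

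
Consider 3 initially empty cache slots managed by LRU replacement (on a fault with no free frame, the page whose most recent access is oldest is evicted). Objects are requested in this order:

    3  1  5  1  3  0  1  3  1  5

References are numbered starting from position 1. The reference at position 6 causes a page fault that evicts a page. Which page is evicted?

pos 1: 3 -> miss, frames {3}
pos 2: 1 -> miss, frames {3,1}
pos 3: 5 -> miss, frames {3,1,5}
pos 4: 1 -> hit
pos 5: 3 -> hit
pos 6: 0 -> miss, evict 5, frames {1,3,0}
At position 6, page 5 is evicted.

5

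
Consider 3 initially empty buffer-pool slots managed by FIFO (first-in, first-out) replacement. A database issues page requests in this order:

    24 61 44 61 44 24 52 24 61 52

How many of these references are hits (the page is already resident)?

24: miss, frames {24}
61: miss, frames {24,61}
44: miss, frames {24,61,44}
61: hit
44: hit
24: hit
52: miss, evict 24, frames {61,44,52}
24: miss, evict 61, frames {44,52,24}
61: miss, evict 44, frames {52,24,61}
52: hit
Hits: 4.

4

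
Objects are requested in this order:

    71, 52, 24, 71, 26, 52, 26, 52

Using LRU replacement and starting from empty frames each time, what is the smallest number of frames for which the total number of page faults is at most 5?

3

f=1: 8 faults
f=2: 6 faults
f=3: 5 faults
f=4: 4 faults
Smallest f with faults ≤ 5 is 3.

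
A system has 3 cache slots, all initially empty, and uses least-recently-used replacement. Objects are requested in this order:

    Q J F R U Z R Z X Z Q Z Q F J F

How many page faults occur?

10

Q → fault, frames {Q}
J → fault, frames {Q,J}
F → fault, frames {Q,J,F}
R → fault, evict Q, frames {J,F,R}
U → fault, evict J, frames {F,R,U}
Z → fault, evict F, frames {R,U,Z}
R → hit
Z → hit
X → fault, evict U, frames {R,Z,X}
Z → hit
Q → fault, evict R, frames {X,Z,Q}
Z → hit
Q → hit
F → fault, evict X, frames {Z,Q,F}
J → fault, evict Z, frames {Q,F,J}
F → hit
Page faults: 10.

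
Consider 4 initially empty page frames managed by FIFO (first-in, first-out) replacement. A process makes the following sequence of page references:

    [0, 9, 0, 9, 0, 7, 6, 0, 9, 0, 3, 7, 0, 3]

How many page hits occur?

0 → miss, frames {0}
9 → miss, frames {0,9}
0 → hit
9 → hit
0 → hit
7 → miss, frames {0,9,7}
6 → miss, frames {0,9,7,6}
0 → hit
9 → hit
0 → hit
3 → miss, evict 0, frames {9,7,6,3}
7 → hit
0 → miss, evict 9, frames {7,6,3,0}
3 → hit
Hits: 8.

8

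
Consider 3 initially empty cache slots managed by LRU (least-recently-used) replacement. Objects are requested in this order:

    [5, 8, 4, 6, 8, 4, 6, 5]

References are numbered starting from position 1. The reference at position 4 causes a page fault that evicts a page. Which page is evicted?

5

pos 1: 5: miss, frames {5}
pos 2: 8: miss, frames {5,8}
pos 3: 4: miss, frames {5,8,4}
pos 4: 6: miss, evict 5, frames {8,4,6}
At position 4, page 5 is evicted.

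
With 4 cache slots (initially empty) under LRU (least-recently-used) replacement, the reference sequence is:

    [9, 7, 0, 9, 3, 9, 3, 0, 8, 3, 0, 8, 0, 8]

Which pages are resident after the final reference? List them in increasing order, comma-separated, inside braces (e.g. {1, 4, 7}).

9 → miss, frames [9]
7 → miss, frames [9, 7]
0 → miss, frames [9, 7, 0]
9 → hit
3 → miss, frames [7, 0, 9, 3]
9 → hit
3 → hit
0 → hit
8 → miss, evict 7, frames [9, 3, 0, 8]
3 → hit
0 → hit
8 → hit
0 → hit
8 → hit

{0, 3, 8, 9}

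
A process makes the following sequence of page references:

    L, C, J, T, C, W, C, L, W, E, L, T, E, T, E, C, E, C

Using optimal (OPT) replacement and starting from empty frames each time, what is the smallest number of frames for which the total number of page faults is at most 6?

4

f=1: 18 faults
f=2: 9 faults
f=3: 7 faults
f=4: 6 faults
f=5: 6 faults
f=6: 6 faults
Smallest f with faults ≤ 6 is 4.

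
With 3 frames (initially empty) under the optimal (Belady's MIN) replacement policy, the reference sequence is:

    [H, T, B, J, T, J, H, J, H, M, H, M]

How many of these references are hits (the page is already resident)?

H: miss, frames {H}
T: miss, frames {H,T}
B: miss, frames {H,T,B}
J: miss, evict B, frames {H,T,J}
T: hit
J: hit
H: hit
J: hit
H: hit
M: miss, evict J, frames {H,T,M}
H: hit
M: hit
Hits: 7.

7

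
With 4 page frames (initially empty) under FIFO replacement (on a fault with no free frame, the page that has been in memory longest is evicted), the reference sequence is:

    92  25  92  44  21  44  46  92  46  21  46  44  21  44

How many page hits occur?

92: miss, frames [92]
25: miss, frames [92, 25]
92: hit
44: miss, frames [92, 25, 44]
21: miss, frames [92, 25, 44, 21]
44: hit
46: miss, evict 92, frames [25, 44, 21, 46]
92: miss, evict 25, frames [44, 21, 46, 92]
46: hit
21: hit
46: hit
44: hit
21: hit
44: hit
Hits: 8.

8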